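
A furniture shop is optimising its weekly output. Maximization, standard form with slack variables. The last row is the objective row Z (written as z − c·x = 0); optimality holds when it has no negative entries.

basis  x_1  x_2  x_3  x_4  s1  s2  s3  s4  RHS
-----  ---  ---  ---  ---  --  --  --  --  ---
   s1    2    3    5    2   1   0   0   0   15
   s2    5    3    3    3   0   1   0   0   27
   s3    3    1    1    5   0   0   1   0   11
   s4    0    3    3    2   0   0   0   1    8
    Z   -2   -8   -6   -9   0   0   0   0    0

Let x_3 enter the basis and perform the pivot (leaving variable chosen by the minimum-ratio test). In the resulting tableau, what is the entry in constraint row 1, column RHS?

Ratio test on column x_3 — row 1: 15/5 = 3; row 2: 27/3 = 9; row 3: 11/1 = 11; row 4: 8/3 = 8/3. Minimum is 8/3 at row 4 (s4 leaves); pivot element 3.
Divide row 4 by 3; eliminate column x_3 from the other rows.
Row 1 update in column RHS: 15 − 5·(8/3) = 5/3.

5/3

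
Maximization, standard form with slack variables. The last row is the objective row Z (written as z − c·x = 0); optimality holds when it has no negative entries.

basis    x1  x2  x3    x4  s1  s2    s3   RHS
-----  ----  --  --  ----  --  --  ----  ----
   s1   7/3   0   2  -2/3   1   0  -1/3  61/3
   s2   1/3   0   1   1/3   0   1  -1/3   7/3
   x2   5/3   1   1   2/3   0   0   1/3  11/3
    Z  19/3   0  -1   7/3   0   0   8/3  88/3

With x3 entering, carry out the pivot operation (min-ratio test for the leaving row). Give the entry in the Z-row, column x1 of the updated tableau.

20/3

Ratio test on column x3 — row 1: (61/3)/2 = 61/6; row 2: (7/3)/1 = 7/3; row 3: (11/3)/1 = 11/3. Minimum is 7/3 at row 2 (s2 leaves); pivot element 1.
Divide row 2 by 1; eliminate column x3 from the other rows.
Z-row update in column x1: 19/3 − (-1)·(1/3) = 20/3.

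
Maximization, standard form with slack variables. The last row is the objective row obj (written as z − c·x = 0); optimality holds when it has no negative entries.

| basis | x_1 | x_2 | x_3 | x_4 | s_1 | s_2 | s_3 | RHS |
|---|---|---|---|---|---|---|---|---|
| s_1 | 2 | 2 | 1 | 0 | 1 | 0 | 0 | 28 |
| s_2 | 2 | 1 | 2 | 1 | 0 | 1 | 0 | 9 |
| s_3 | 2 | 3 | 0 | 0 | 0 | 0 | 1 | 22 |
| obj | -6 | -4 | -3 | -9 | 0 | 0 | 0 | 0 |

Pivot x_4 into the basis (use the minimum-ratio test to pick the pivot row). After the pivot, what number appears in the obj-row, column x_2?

Ratio test on column x_4 — row 1: entry 0 ≤ 0; row 2: 9/1 = 9; row 3: entry 0 ≤ 0. Minimum is 9 at row 2 (s_2 leaves); pivot element 1.
Divide row 2 by 1; eliminate column x_4 from the other rows.
obj-row update in column x_2: -4 − (-9)·1 = 5.

5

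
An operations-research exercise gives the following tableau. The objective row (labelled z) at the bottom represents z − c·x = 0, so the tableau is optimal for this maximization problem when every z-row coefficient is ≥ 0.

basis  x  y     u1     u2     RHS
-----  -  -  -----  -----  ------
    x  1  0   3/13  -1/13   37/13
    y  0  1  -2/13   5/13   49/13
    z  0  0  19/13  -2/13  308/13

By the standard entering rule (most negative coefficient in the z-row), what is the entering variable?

u2

Negative z-row entries: u2: -2/13.
The most negative is -2/13 in column u2, so u2 enters.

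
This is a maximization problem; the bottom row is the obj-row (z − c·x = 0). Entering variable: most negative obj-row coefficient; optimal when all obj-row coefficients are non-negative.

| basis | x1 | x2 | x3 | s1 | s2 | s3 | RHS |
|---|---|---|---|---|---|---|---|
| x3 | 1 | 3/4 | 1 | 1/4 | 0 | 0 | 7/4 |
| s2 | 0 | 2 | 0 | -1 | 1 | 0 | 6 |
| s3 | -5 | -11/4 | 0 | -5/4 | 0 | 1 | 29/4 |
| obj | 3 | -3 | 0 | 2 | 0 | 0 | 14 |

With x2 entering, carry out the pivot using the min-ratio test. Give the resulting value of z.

Ratio test on column x2 — row 1: (7/4)/(3/4) = 7/3; row 2: 6/2 = 3; row 3: entry -11/4 ≤ 0. Minimum is 7/3 at row 1 (x3 leaves); pivot element 3/4.
Pivot on row 1; the obj-row RHS becomes 14 − (-3)·(7/3) = 21.

21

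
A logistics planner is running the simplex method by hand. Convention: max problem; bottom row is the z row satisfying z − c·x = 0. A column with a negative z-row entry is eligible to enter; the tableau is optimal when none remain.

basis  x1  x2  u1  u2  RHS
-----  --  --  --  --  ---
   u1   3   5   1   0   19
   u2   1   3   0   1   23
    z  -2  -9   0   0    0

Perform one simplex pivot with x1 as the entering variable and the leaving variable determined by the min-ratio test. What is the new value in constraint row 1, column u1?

Ratio test on column x1 — row 1: 19/3 = 19/3; row 2: 23/1 = 23. Minimum is 19/3 at row 1 (u1 leaves); pivot element 3.
Divide row 1 by 3; eliminate column x1 from the other rows.
In the new row 1, the u1 entry is the old entry divided by the pivot: 1/3 = 1/3.

1/3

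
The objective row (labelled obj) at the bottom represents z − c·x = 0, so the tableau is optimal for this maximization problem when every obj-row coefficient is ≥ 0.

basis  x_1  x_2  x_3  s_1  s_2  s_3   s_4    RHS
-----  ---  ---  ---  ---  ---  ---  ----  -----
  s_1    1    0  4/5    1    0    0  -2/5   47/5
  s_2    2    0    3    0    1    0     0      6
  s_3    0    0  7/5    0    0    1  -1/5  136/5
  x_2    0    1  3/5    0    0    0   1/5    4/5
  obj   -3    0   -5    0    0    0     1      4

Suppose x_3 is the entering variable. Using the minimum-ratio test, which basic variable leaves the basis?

x_2

Column x_3 entries and ratios — s_1: (47/5)/(4/5) = 47/4; s_2: 6/3 = 2; s_3: (136/5)/(7/5) = 136/7; x_2: (4/5)/(3/5) = 4/3.
Smallest ratio is 4/3 in the row of x_2, so x_2 leaves.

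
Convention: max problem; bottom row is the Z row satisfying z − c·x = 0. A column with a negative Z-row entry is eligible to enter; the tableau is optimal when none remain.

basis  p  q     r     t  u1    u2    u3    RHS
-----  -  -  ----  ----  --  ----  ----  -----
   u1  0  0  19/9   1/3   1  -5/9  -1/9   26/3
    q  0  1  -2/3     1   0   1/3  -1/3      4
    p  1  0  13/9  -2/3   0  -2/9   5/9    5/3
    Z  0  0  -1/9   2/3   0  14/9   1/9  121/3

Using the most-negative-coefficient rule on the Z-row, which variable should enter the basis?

r

Negative Z-row entries: r: -1/9.
The most negative is -1/9 in column r, so r enters.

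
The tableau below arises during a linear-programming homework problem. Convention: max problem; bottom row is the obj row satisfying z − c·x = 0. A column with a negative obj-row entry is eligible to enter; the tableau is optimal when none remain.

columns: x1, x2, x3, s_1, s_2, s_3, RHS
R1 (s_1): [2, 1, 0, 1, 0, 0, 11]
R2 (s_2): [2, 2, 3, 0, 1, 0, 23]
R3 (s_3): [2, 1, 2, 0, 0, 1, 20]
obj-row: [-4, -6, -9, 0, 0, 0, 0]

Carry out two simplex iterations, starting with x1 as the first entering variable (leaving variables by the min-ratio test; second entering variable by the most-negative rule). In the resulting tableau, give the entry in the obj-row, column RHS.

58

Ratio test on column x1 — row 1: 11/2 = 11/2; row 2: 23/2 = 23/2; row 3: 20/2 = 10. Minimum is 11/2 at row 1 (s_1 leaves); pivot element 2.
Divide row 1 by 2; eliminate column x1 from the other rows.
Second iteration: most negative obj-row entry is -9 in column x3, so x3 enters.
Ratio test on column x3 — row 1: entry 0 ≤ 0; row 2: 12/3 = 4; row 3: 9/2 = 9/2. Minimum is 4 at row 2 (s_2 leaves); pivot element 3.
Divide row 2 by 3; eliminate column x3 from the other rows.
After both pivots, the entry at the obj-row, column RHS is 58.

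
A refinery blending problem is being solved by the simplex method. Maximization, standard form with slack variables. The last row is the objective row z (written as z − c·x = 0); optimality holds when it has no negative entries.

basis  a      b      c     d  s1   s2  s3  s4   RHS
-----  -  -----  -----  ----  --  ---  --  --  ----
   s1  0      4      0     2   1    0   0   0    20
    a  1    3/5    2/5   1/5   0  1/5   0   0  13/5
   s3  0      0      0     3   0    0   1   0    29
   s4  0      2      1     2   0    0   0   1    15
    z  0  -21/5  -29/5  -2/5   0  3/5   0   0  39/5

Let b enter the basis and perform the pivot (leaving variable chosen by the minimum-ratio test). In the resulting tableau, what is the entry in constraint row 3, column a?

Ratio test on column b — row 1: 20/4 = 5; row 2: (13/5)/(3/5) = 13/3; row 3: entry 0 ≤ 0; row 4: 15/2 = 15/2. Minimum is 13/3 at row 2 (a leaves); pivot element 3/5.
Divide row 2 by 3/5; eliminate column b from the other rows.
Row 3 update in column a: 0 − 0·(5/3) = 0.

0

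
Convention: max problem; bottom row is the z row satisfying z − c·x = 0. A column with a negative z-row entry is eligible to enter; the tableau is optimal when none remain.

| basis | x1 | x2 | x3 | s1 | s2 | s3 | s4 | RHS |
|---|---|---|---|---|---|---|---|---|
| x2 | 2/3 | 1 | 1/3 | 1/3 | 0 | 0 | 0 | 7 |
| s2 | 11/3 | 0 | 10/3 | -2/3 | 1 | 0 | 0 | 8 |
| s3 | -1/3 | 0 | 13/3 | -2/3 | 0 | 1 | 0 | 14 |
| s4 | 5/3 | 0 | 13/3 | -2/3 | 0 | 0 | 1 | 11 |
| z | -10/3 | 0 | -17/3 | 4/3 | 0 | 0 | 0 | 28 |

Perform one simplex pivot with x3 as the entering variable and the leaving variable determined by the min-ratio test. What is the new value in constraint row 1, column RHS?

31/5

Ratio test on column x3 — row 1: 7/(1/3) = 21; row 2: 8/(10/3) = 12/5; row 3: 14/(13/3) = 42/13; row 4: 11/(13/3) = 33/13. Minimum is 12/5 at row 2 (s2 leaves); pivot element 10/3.
Divide row 2 by 10/3; eliminate column x3 from the other rows.
Row 1 update in column RHS: 7 − (1/3)·(12/5) = 31/5.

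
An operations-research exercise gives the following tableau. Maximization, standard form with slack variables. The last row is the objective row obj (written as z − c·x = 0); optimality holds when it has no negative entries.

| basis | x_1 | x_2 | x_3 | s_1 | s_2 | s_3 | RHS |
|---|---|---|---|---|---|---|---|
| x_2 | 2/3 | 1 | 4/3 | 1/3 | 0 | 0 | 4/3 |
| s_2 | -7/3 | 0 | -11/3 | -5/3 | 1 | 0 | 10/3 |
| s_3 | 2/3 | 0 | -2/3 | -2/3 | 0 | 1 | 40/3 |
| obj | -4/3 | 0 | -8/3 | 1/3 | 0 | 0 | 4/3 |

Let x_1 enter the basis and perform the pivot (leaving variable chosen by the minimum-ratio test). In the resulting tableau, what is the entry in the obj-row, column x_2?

Ratio test on column x_1 — row 1: (4/3)/(2/3) = 2; row 2: entry -7/3 ≤ 0; row 3: (40/3)/(2/3) = 20. Minimum is 2 at row 1 (x_2 leaves); pivot element 2/3.
Divide row 1 by 2/3; eliminate column x_1 from the other rows.
obj-row update in column x_2: 0 − (-4/3)·(3/2) = 2.

2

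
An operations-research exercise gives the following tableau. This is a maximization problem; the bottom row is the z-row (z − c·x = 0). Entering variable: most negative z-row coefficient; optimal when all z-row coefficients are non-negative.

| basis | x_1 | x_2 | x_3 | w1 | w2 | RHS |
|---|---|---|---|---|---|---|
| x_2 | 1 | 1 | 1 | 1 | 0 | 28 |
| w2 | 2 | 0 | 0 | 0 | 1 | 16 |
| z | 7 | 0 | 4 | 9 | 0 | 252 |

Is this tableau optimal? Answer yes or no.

Every z-row coefficient is ≥ 0, so the tableau is optimal.

yes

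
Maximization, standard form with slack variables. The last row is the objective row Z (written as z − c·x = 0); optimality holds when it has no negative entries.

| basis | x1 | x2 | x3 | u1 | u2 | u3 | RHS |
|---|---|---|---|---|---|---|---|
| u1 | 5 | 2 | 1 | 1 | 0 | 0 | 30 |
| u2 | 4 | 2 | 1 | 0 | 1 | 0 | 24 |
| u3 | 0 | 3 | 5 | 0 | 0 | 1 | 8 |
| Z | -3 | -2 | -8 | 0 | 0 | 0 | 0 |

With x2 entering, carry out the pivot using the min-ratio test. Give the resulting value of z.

Ratio test on column x2 — row 1: 30/2 = 15; row 2: 24/2 = 12; row 3: 8/3 = 8/3. Minimum is 8/3 at row 3 (u3 leaves); pivot element 3.
Pivot on row 3; the Z-row RHS becomes 0 − (-2)·(8/3) = 16/3.

16/3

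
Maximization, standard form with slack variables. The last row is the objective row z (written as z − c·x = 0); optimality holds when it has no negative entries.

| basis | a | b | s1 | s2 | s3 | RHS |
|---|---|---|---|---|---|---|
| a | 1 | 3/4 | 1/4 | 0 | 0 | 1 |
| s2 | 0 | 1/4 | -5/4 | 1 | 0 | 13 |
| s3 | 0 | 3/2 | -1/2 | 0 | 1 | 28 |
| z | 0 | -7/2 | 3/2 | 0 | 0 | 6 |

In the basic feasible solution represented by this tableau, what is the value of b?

b is not in the basis, so in the current basic feasible solution b = 0.

0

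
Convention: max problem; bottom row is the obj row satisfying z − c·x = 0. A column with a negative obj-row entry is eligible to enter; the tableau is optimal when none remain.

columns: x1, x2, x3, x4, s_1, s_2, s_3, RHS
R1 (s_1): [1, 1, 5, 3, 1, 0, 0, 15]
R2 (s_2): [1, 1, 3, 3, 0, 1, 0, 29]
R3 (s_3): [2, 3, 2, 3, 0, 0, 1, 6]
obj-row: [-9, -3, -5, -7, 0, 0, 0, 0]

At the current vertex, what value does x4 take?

x4 is not in the basis, so in the current basic feasible solution x4 = 0.

0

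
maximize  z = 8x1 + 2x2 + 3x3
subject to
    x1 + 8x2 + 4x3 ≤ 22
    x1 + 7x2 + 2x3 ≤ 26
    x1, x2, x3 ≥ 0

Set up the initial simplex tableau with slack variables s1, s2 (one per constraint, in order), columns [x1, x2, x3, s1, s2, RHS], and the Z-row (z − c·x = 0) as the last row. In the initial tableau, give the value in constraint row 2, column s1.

Slack s1 belongs to constraint 1; its column is the unit vector e_1, so the entry in row 2 is 0.

0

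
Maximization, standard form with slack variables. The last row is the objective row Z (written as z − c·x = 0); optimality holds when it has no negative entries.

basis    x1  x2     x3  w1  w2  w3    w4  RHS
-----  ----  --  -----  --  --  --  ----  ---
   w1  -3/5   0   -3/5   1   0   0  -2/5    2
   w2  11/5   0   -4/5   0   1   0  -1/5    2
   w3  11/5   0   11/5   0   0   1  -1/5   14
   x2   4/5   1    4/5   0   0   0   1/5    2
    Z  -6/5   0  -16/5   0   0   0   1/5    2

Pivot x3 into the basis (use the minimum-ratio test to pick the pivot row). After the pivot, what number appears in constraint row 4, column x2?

Ratio test on column x3 — row 1: entry -3/5 ≤ 0; row 2: entry -4/5 ≤ 0; row 3: 14/(11/5) = 70/11; row 4: 2/(4/5) = 5/2. Minimum is 5/2 at row 4 (x2 leaves); pivot element 4/5.
Divide row 4 by 4/5; eliminate column x3 from the other rows.
In the new row 4, the x2 entry is the old entry divided by the pivot: 1/(4/5) = 5/4.

5/4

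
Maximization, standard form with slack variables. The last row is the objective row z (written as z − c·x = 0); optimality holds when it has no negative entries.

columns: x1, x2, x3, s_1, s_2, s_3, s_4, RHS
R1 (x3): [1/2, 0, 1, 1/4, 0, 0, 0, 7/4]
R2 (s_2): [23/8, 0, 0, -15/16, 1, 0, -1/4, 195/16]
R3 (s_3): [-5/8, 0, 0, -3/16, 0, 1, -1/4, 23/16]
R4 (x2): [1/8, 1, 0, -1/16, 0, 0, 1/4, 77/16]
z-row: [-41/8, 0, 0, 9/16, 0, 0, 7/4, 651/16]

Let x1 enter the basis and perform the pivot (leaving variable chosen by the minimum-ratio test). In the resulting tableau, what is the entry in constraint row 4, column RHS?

Ratio test on column x1 — row 1: (7/4)/(1/2) = 7/2; row 2: (195/16)/(23/8) = 195/46; row 3: entry -5/8 ≤ 0; row 4: (77/16)/(1/8) = 77/2. Minimum is 7/2 at row 1 (x3 leaves); pivot element 1/2.
Divide row 1 by 1/2; eliminate column x1 from the other rows.
Row 4 update in column RHS: 77/16 − (1/8)·(7/2) = 35/8.

35/8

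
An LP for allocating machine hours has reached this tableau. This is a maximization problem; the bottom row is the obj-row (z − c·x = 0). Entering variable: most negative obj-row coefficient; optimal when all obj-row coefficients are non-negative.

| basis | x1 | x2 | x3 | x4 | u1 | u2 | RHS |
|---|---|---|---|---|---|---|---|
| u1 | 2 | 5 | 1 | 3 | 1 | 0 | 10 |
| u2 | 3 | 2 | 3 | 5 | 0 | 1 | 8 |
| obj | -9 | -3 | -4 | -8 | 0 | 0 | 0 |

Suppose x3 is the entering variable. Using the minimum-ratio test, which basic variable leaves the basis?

Column x3 entries and ratios — u1: 10/1 = 10; u2: 8/3 = 8/3.
Smallest ratio is 8/3 in the row of u2, so u2 leaves.

u2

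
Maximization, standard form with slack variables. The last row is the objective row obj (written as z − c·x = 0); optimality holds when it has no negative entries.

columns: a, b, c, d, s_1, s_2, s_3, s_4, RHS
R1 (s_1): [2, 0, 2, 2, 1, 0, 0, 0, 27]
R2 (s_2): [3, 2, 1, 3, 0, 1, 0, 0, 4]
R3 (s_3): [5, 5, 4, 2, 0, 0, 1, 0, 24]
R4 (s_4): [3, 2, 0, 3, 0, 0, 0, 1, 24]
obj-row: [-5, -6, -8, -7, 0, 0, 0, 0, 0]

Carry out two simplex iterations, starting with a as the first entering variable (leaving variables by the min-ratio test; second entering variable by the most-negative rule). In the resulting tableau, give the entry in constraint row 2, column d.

Ratio test on column a — row 1: 27/2 = 27/2; row 2: 4/3 = 4/3; row 3: 24/5 = 24/5; row 4: 24/3 = 8. Minimum is 4/3 at row 2 (s_2 leaves); pivot element 3.
Divide row 2 by 3; eliminate column a from the other rows.
Second iteration: most negative obj-row entry is -19/3 in column c, so c enters.
Ratio test on column c — row 1: (73/3)/(4/3) = 73/4; row 2: (4/3)/(1/3) = 4; row 3: (52/3)/(7/3) = 52/7; row 4: entry -1 ≤ 0. Minimum is 4 at row 2 (a leaves); pivot element 1/3.
Divide row 2 by 1/3; eliminate column c from the other rows.
After both pivots, the entry at constraint row 2, column d is 3.

3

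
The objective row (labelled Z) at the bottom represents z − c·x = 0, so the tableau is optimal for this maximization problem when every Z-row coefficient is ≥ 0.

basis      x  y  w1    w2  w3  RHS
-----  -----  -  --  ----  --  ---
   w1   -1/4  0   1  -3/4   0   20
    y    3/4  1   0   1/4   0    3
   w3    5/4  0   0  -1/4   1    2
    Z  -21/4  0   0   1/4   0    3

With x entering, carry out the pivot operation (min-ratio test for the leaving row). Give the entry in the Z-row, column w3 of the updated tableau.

21/5

Ratio test on column x — row 1: entry -1/4 ≤ 0; row 2: 3/(3/4) = 4; row 3: 2/(5/4) = 8/5. Minimum is 8/5 at row 3 (w3 leaves); pivot element 5/4.
Divide row 3 by 5/4; eliminate column x from the other rows.
Z-row update in column w3: 0 − (-21/4)·(4/5) = 21/5.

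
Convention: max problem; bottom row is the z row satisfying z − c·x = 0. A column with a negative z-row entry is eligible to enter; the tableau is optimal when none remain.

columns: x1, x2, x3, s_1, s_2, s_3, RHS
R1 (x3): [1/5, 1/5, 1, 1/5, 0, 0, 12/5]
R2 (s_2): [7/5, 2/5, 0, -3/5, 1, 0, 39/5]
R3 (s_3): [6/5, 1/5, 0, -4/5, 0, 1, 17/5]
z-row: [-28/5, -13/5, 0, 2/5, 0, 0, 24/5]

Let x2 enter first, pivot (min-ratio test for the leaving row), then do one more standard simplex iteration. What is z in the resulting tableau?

Ratio test on column x2 — row 1: (12/5)/(1/5) = 12; row 2: (39/5)/(2/5) = 39/2; row 3: (17/5)/(1/5) = 17. Minimum is 12 at row 1 (x3 leaves); pivot element 1/5.
Pivot on row 1; the z-row RHS becomes 24/5 − (-13/5)·12 = 36.
Next entering variable (most negative z-row entry -3): x1.
Ratio test on column x1 — row 1: 12/1 = 12; row 2: 3/1 = 3; row 3: 1/1 = 1. Minimum is 1 at row 3 (s_3 leaves); pivot element 1.
After the second pivot the z-row RHS is 36 − (-3)·1 = 39.

39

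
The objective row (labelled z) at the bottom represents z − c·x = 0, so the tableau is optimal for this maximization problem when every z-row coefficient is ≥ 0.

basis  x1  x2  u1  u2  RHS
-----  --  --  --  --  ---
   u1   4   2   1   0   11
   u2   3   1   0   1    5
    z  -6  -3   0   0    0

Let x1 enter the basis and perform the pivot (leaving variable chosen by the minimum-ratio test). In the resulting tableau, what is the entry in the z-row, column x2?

Ratio test on column x1 — row 1: 11/4 = 11/4; row 2: 5/3 = 5/3. Minimum is 5/3 at row 2 (u2 leaves); pivot element 3.
Divide row 2 by 3; eliminate column x1 from the other rows.
z-row update in column x2: -3 − (-6)·(1/3) = -1.

-1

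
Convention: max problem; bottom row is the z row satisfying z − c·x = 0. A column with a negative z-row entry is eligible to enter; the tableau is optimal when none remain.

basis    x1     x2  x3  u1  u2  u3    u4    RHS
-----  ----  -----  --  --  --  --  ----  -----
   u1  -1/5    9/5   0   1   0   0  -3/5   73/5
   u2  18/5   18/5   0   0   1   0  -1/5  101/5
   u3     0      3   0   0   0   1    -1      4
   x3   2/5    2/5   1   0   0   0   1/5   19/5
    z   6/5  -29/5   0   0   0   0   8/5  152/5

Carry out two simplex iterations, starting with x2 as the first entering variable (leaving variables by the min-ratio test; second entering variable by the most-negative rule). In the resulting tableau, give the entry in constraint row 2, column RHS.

Ratio test on column x2 — row 1: (73/5)/(9/5) = 73/9; row 2: (101/5)/(18/5) = 101/18; row 3: 4/3 = 4/3; row 4: (19/5)/(2/5) = 19/2. Minimum is 4/3 at row 3 (u3 leaves); pivot element 3.
Divide row 3 by 3; eliminate column x2 from the other rows.
Second iteration: most negative z-row entry is -1/3 in column u4, so u4 enters.
Ratio test on column u4 — row 1: entry 0 ≤ 0; row 2: (77/5)/1 = 77/5; row 3: entry -1/3 ≤ 0; row 4: (49/15)/(1/3) = 49/5. Minimum is 49/5 at row 4 (x3 leaves); pivot element 1/3.
Divide row 4 by 1/3; eliminate column u4 from the other rows.
After both pivots, the entry at constraint row 2, column RHS is 28/5.

28/5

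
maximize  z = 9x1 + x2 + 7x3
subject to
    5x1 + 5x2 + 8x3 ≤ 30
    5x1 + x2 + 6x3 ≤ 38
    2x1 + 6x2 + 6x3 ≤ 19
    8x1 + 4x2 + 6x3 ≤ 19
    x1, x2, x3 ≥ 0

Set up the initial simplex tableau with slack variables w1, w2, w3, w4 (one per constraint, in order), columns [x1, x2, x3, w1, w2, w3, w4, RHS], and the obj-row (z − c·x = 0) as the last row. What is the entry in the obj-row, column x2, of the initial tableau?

The obj-row carries the negated objective coefficients: the x2 entry is -1.

-1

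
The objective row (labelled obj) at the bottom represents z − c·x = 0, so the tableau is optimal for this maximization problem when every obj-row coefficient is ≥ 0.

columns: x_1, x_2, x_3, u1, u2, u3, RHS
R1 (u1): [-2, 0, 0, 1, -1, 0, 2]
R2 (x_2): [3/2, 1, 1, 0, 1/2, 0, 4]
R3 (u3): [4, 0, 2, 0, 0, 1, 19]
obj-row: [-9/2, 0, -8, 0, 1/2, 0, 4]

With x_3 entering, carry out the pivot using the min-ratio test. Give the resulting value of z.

Ratio test on column x_3 — row 1: entry 0 ≤ 0; row 2: 4/1 = 4; row 3: 19/2 = 19/2. Minimum is 4 at row 2 (x_2 leaves); pivot element 1.
Pivot on row 2; the obj-row RHS becomes 4 − (-8)·4 = 36.

36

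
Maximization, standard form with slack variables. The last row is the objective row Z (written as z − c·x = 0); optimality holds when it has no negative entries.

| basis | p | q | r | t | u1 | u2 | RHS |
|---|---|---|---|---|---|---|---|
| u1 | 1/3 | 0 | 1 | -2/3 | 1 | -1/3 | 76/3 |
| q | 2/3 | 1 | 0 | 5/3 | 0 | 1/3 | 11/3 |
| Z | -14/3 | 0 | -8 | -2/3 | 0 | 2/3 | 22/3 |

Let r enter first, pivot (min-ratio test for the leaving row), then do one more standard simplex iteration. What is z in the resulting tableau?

1116/5

Ratio test on column r — row 1: (76/3)/1 = 76/3; row 2: entry 0 ≤ 0. Minimum is 76/3 at row 1 (u1 leaves); pivot element 1.
Pivot on row 1; the Z-row RHS becomes 22/3 − (-8)·(76/3) = 210.
Next entering variable (most negative Z-row entry -6): t.
Ratio test on column t — row 1: entry -2/3 ≤ 0; row 2: (11/3)/(5/3) = 11/5. Minimum is 11/5 at row 2 (q leaves); pivot element 5/3.
After the second pivot the Z-row RHS is 210 − (-6)·(11/5) = 1116/5.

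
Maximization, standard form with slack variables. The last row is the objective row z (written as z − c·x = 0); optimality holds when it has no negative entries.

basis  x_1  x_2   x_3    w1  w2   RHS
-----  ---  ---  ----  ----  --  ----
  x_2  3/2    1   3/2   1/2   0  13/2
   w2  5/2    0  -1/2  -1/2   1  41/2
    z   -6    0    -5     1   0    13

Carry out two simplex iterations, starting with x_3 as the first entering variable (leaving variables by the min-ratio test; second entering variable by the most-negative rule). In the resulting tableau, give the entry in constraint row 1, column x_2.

2/3

Ratio test on column x_3 — row 1: (13/2)/(3/2) = 13/3; row 2: entry -1/2 ≤ 0. Minimum is 13/3 at row 1 (x_2 leaves); pivot element 3/2.
Divide row 1 by 3/2; eliminate column x_3 from the other rows.
Second iteration: most negative z-row entry is -1 in column x_1, so x_1 enters.
Ratio test on column x_1 — row 1: (13/3)/1 = 13/3; row 2: (68/3)/3 = 68/9. Minimum is 13/3 at row 1 (x_3 leaves); pivot element 1.
Divide row 1 by 1; eliminate column x_1 from the other rows.
After both pivots, the entry at constraint row 1, column x_2 is 2/3.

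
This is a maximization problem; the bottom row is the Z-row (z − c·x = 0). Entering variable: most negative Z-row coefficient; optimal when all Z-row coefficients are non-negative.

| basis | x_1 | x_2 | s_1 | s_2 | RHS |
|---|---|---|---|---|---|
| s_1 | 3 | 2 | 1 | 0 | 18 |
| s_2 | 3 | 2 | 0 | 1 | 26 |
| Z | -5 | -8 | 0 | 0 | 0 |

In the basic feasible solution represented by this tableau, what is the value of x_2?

0

x_2 is not in the basis, so in the current basic feasible solution x_2 = 0.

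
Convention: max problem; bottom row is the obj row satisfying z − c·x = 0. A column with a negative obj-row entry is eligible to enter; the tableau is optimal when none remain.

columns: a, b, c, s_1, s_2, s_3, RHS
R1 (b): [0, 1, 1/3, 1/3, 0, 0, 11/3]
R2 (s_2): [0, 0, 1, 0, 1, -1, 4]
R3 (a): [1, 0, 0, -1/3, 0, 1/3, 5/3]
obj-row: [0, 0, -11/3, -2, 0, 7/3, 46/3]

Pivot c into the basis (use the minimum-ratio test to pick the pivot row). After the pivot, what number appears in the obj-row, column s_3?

-4/3

Ratio test on column c — row 1: (11/3)/(1/3) = 11; row 2: 4/1 = 4; row 3: entry 0 ≤ 0. Minimum is 4 at row 2 (s_2 leaves); pivot element 1.
Divide row 2 by 1; eliminate column c from the other rows.
obj-row update in column s_3: 7/3 − (-11/3)·(-1) = -4/3.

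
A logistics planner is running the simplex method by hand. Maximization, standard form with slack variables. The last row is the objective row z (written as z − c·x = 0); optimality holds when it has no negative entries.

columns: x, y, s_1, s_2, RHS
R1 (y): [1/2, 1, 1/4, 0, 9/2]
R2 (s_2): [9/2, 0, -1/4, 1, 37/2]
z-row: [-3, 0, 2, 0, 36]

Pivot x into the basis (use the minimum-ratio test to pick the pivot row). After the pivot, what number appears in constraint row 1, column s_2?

Ratio test on column x — row 1: (9/2)/(1/2) = 9; row 2: (37/2)/(9/2) = 37/9. Minimum is 37/9 at row 2 (s_2 leaves); pivot element 9/2.
Divide row 2 by 9/2; eliminate column x from the other rows.
Row 1 update in column s_2: 0 − (1/2)·(2/9) = -1/9.

-1/9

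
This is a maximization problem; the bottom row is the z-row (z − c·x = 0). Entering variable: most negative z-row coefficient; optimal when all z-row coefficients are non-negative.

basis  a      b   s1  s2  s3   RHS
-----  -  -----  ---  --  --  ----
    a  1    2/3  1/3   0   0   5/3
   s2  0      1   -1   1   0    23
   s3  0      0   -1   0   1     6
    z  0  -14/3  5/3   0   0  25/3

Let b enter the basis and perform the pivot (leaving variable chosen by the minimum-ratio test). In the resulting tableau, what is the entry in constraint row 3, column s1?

-1

Ratio test on column b — row 1: (5/3)/(2/3) = 5/2; row 2: 23/1 = 23; row 3: entry 0 ≤ 0. Minimum is 5/2 at row 1 (a leaves); pivot element 2/3.
Divide row 1 by 2/3; eliminate column b from the other rows.
Row 3 update in column s1: -1 − 0·(1/2) = -1.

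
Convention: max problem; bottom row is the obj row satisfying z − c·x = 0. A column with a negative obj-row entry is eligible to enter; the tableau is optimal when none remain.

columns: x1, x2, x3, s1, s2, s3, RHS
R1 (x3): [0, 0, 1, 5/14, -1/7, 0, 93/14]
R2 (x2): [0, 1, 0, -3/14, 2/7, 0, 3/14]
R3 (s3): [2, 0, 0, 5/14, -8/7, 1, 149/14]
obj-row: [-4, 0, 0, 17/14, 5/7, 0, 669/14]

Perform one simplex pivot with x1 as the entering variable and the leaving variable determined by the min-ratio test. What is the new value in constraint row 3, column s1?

Ratio test on column x1 — row 1: entry 0 ≤ 0; row 2: entry 0 ≤ 0; row 3: (149/14)/2 = 149/28. Minimum is 149/28 at row 3 (s3 leaves); pivot element 2.
Divide row 3 by 2; eliminate column x1 from the other rows.
In the new row 3, the s1 entry is the old entry divided by the pivot: (5/14)/2 = 5/28.

5/28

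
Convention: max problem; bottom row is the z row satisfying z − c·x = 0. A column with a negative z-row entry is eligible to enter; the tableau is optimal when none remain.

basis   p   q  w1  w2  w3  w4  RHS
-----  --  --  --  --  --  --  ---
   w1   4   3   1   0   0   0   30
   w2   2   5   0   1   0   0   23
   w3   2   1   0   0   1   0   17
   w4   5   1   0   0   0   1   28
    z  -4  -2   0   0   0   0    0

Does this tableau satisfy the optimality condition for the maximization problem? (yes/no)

The z-row has a negative entry -4 in column p, so it is not optimal.

no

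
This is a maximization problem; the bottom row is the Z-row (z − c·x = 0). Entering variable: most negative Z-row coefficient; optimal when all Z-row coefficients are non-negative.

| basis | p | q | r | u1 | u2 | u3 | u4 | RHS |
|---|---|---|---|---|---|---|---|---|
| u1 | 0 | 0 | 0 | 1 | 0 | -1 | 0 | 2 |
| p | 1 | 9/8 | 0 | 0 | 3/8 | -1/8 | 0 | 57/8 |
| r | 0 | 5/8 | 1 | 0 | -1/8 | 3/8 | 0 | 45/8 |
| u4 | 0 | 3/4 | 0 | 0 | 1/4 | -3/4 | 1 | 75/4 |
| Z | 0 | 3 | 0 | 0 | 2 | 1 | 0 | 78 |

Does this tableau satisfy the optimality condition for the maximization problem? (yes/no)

Every Z-row coefficient is ≥ 0, so the tableau is optimal.

yes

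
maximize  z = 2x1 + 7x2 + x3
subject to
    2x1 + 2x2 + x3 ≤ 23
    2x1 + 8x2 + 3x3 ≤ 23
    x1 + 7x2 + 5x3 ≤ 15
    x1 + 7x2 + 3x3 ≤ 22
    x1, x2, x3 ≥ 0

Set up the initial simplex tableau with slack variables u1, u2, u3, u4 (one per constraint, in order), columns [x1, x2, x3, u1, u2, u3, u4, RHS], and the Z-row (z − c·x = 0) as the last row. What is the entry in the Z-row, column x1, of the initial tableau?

The Z-row carries the negated objective coefficients: the x1 entry is -2.

-2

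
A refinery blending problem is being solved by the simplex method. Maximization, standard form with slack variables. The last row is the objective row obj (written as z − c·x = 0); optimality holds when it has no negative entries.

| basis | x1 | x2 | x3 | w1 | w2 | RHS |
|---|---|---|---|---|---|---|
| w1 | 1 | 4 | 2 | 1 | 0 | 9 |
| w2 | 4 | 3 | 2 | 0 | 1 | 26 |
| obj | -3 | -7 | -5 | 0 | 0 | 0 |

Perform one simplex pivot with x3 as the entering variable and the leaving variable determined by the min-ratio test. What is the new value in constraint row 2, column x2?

-1

Ratio test on column x3 — row 1: 9/2 = 9/2; row 2: 26/2 = 13. Minimum is 9/2 at row 1 (w1 leaves); pivot element 2.
Divide row 1 by 2; eliminate column x3 from the other rows.
Row 2 update in column x2: 3 − 2·2 = -1.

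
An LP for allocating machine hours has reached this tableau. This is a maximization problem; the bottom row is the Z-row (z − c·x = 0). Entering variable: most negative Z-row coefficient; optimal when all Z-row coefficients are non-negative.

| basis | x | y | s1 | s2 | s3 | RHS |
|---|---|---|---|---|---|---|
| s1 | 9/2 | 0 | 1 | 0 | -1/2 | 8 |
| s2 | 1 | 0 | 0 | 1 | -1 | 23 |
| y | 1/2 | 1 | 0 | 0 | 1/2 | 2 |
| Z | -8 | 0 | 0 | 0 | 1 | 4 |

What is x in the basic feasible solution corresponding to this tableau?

0

x is not in the basis, so in the current basic feasible solution x = 0.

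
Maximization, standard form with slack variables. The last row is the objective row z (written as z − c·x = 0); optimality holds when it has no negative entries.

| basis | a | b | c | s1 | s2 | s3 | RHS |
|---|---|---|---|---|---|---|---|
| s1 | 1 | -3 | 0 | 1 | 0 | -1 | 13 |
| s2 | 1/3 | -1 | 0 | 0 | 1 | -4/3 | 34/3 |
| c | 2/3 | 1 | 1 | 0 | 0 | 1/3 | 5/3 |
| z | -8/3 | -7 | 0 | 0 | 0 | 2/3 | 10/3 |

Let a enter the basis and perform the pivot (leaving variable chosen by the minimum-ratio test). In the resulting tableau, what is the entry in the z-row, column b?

-3

Ratio test on column a — row 1: 13/1 = 13; row 2: (34/3)/(1/3) = 34; row 3: (5/3)/(2/3) = 5/2. Minimum is 5/2 at row 3 (c leaves); pivot element 2/3.
Divide row 3 by 2/3; eliminate column a from the other rows.
z-row update in column b: -7 − (-8/3)·(3/2) = -3.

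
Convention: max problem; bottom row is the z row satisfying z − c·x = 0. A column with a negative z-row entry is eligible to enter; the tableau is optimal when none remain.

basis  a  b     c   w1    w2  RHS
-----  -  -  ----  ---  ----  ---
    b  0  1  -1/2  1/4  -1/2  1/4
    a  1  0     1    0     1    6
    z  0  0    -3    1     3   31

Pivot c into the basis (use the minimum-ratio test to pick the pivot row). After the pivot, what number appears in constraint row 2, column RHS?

6

Ratio test on column c — row 1: entry -1/2 ≤ 0; row 2: 6/1 = 6. Minimum is 6 at row 2 (a leaves); pivot element 1.
Divide row 2 by 1; eliminate column c from the other rows.
In the new row 2, the RHS entry is the old entry divided by the pivot: 6/1 = 6.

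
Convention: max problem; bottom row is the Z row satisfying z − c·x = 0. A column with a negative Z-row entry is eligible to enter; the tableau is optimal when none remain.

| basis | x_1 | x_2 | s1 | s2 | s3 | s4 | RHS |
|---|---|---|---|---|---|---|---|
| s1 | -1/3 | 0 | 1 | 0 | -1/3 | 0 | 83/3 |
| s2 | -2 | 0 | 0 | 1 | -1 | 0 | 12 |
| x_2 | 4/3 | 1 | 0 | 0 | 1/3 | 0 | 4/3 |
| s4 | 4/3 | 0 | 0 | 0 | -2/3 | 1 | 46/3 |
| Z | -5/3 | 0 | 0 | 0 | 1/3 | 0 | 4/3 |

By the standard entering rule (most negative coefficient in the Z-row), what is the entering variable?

x_1

Negative Z-row entries: x_1: -5/3.
The most negative is -5/3 in column x_1, so x_1 enters.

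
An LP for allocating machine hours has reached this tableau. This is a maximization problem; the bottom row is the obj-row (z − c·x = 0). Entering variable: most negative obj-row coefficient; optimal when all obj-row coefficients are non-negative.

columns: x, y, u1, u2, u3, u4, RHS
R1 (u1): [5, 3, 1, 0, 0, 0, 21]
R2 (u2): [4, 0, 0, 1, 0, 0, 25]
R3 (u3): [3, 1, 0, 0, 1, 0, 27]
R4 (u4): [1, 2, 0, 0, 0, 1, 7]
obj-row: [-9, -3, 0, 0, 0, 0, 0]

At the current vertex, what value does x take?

0

x is not in the basis, so in the current basic feasible solution x = 0.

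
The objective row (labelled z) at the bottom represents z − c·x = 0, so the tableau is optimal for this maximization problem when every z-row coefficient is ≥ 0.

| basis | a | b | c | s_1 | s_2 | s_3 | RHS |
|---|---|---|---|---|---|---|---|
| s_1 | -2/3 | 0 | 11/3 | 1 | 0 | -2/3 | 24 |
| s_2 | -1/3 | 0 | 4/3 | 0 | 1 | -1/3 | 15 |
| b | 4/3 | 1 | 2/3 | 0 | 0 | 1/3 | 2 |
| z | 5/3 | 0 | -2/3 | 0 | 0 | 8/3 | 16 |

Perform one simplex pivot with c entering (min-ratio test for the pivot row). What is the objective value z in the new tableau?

18

Ratio test on column c — row 1: 24/(11/3) = 72/11; row 2: 15/(4/3) = 45/4; row 3: 2/(2/3) = 3. Minimum is 3 at row 3 (b leaves); pivot element 2/3.
Pivot on row 3; the z-row RHS becomes 16 − (-2/3)·3 = 18.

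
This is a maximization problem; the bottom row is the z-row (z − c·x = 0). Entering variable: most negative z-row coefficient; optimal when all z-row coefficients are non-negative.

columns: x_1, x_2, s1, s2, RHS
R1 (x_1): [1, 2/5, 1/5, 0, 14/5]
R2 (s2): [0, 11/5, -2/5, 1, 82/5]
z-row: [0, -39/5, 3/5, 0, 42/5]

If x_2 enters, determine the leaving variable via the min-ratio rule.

x_1

Column x_2 entries and ratios — x_1: (14/5)/(2/5) = 7; s2: (82/5)/(11/5) = 82/11.
Smallest ratio is 7 in the row of x_1, so x_1 leaves.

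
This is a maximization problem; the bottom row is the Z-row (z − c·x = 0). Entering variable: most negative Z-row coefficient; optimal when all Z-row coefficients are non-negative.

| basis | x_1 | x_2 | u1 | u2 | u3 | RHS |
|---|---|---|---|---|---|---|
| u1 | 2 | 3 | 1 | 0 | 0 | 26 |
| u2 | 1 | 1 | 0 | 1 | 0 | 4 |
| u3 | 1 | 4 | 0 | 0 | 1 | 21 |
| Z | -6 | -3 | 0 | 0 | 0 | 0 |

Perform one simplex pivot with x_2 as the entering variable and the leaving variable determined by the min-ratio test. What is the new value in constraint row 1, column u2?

Ratio test on column x_2 — row 1: 26/3 = 26/3; row 2: 4/1 = 4; row 3: 21/4 = 21/4. Minimum is 4 at row 2 (u2 leaves); pivot element 1.
Divide row 2 by 1; eliminate column x_2 from the other rows.
Row 1 update in column u2: 0 − 3·1 = -3.

-3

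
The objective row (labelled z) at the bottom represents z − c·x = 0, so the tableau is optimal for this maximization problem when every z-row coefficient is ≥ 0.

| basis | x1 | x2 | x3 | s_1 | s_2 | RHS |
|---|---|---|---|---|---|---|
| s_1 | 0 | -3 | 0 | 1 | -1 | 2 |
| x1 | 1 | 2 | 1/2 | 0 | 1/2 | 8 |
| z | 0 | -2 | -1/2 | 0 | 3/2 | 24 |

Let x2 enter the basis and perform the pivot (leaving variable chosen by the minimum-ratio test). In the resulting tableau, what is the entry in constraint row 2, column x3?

1/4

Ratio test on column x2 — row 1: entry -3 ≤ 0; row 2: 8/2 = 4. Minimum is 4 at row 2 (x1 leaves); pivot element 2.
Divide row 2 by 2; eliminate column x2 from the other rows.
In the new row 2, the x3 entry is the old entry divided by the pivot: (1/2)/2 = 1/4.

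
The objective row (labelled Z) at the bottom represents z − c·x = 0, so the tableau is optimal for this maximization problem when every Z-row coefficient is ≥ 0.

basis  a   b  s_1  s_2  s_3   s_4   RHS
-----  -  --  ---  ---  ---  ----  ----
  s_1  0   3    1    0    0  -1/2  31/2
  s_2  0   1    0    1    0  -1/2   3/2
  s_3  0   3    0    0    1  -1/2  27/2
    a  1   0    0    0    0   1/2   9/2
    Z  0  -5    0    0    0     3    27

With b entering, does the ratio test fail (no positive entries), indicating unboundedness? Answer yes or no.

no

Column b has positive entries in row(s) 1, 2, 3, so the ratio test bounds it — not unbounded.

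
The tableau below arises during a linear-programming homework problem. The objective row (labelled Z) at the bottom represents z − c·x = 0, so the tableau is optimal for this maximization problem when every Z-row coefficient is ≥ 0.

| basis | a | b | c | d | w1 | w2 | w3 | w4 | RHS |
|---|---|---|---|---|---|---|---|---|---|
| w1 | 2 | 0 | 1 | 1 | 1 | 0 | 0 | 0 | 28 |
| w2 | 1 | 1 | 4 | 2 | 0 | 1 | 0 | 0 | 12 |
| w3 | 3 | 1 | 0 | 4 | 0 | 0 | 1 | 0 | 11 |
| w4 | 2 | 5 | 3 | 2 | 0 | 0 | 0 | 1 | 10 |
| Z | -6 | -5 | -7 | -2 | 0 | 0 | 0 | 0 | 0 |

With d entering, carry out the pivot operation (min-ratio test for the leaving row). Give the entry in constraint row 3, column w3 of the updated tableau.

1/4

Ratio test on column d — row 1: 28/1 = 28; row 2: 12/2 = 6; row 3: 11/4 = 11/4; row 4: 10/2 = 5. Minimum is 11/4 at row 3 (w3 leaves); pivot element 4.
Divide row 3 by 4; eliminate column d from the other rows.
In the new row 3, the w3 entry is the old entry divided by the pivot: 1/4 = 1/4.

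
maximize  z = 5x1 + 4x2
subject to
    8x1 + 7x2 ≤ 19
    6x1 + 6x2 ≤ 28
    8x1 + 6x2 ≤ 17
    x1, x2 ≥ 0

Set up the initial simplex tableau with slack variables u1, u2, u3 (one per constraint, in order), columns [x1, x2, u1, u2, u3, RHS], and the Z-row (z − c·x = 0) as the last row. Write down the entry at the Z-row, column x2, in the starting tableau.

The Z-row carries the negated objective coefficients: the x2 entry is -4.

-4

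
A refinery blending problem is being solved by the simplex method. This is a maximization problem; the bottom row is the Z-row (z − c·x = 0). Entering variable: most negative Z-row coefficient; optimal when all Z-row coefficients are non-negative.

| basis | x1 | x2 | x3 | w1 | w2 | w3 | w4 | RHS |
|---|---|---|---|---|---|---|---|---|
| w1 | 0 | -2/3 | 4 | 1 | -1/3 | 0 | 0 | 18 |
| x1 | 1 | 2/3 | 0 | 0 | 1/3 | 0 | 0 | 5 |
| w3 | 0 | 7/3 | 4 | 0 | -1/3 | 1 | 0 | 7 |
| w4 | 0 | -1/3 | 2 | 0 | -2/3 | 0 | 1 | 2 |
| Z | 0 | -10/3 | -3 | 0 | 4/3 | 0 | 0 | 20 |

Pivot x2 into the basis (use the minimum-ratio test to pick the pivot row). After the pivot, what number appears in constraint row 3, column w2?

Ratio test on column x2 — row 1: entry -2/3 ≤ 0; row 2: 5/(2/3) = 15/2; row 3: 7/(7/3) = 3; row 4: entry -1/3 ≤ 0. Minimum is 3 at row 3 (w3 leaves); pivot element 7/3.
Divide row 3 by 7/3; eliminate column x2 from the other rows.
In the new row 3, the w2 entry is the old entry divided by the pivot: (-1/3)/(7/3) = -1/7.

-1/7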